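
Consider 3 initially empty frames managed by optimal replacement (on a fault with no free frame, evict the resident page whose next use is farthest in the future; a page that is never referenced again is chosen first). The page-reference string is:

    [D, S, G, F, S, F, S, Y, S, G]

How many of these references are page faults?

D: miss, frames {D}
S: miss, frames {D,S}
G: miss, frames {D,S,G}
F: miss, evict D, frames {S,G,F}
S: hit
F: hit
S: hit
Y: miss, evict F, frames {S,G,Y}
S: hit
G: hit
Page faults: 5.

5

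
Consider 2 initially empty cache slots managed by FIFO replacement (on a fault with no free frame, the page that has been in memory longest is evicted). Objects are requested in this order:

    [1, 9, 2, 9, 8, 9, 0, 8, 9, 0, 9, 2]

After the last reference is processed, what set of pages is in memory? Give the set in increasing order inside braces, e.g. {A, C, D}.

{0, 2}

1 -> fault, frames (1)
9 -> fault, frames (1 9)
2 -> fault, evict 1, frames (9 2)
9 -> hit
8 -> fault, evict 9, frames (2 8)
9 -> fault, evict 2, frames (8 9)
0 -> fault, evict 8, frames (9 0)
8 -> fault, evict 9, frames (0 8)
9 -> fault, evict 0, frames (8 9)
0 -> fault, evict 8, frames (9 0)
9 -> hit
2 -> fault, evict 9, frames (0 2)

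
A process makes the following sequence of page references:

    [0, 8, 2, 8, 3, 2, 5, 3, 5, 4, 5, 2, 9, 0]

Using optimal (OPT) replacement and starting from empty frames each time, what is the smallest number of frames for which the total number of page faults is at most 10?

f=1: 14 faults
f=2: 9 faults
f=3: 8 faults
f=4: 7 faults
f=5: 7 faults
f=6: 7 faults
f=7: 7 faults
Smallest f with faults ≤ 10 is 2.

2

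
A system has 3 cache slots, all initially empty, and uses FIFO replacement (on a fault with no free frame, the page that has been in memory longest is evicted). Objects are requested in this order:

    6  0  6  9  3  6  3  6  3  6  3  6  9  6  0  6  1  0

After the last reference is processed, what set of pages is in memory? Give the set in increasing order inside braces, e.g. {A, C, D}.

{0, 1, 6}

6 → fault, frames {6}
0 → fault, frames {6,0}
6 → hit
9 → fault, frames {6,0,9}
3 → fault, evict 6, frames {0,9,3}
6 → fault, evict 0, frames {9,3,6}
3 → hit
6 → hit
3 → hit
6 → hit
3 → hit
6 → hit
9 → hit
6 → hit
0 → fault, evict 9, frames {3,6,0}
6 → hit
1 → fault, evict 3, frames {6,0,1}
0 → hit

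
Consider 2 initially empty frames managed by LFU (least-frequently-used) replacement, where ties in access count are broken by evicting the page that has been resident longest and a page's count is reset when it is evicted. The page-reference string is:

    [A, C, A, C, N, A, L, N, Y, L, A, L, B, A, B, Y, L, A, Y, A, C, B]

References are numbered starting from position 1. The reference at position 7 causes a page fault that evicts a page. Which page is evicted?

A

pos 1: A → miss, frames (A)
pos 2: C → miss, frames (A C)
pos 3: A → hit
pos 4: C → hit
pos 5: N → miss, evict A, frames (C N)
pos 6: A → miss, evict N, frames (C A)
pos 7: L → miss, evict A, frames (C L)
At position 7, page A is evicted.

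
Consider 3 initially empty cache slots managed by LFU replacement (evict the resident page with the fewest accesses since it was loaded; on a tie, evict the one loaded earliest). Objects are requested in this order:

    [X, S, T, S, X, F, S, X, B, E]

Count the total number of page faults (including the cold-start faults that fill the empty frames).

6

X -> miss, frames {X}
S -> miss, frames {X,S}
T -> miss, frames {X,S,T}
S -> hit
X -> hit
F -> miss, evict T, frames {X,S,F}
S -> hit
X -> hit
B -> miss, evict F, frames {X,S,B}
E -> miss, evict B, frames {X,S,E}
Page faults: 6.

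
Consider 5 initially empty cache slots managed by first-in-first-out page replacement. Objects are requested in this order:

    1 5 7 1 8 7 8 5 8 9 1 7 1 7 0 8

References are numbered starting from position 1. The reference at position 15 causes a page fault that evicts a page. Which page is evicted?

1

pos 1: 1: fault, frames (1)
pos 2: 5: fault, frames (1 5)
pos 3: 7: fault, frames (1 5 7)
pos 4: 1: hit
pos 5: 8: fault, frames (1 5 7 8)
pos 6: 7: hit
pos 7: 8: hit
pos 8: 5: hit
pos 9: 8: hit
pos 10: 9: fault, frames (1 5 7 8 9)
pos 11: 1: hit
pos 12: 7: hit
pos 13: 1: hit
pos 14: 7: hit
pos 15: 0: fault, evict 1, frames (5 7 8 9 0)
At position 15, page 1 is evicted.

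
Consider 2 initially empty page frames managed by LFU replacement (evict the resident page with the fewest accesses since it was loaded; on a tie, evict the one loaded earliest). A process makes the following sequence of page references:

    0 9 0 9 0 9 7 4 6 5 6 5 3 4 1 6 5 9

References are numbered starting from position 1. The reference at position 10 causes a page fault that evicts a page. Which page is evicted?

6

pos 1: 0: miss, frames {0}
pos 2: 9: miss, frames {0,9}
pos 3: 0: hit
pos 4: 9: hit
pos 5: 0: hit
pos 6: 9: hit
pos 7: 7: miss, evict 0, frames {9,7}
pos 8: 4: miss, evict 7, frames {9,4}
pos 9: 6: miss, evict 4, frames {9,6}
pos 10: 5: miss, evict 6, frames {9,5}
At position 10, page 6 is evicted.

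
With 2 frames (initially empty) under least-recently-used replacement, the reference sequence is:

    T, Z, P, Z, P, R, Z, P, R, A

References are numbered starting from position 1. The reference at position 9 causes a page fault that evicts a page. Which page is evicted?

Z

pos 1: T: miss, frames {T}
pos 2: Z: miss, frames {T,Z}
pos 3: P: miss, evict T, frames {Z,P}
pos 4: Z: hit
pos 5: P: hit
pos 6: R: miss, evict Z, frames {P,R}
pos 7: Z: miss, evict P, frames {R,Z}
pos 8: P: miss, evict R, frames {Z,P}
pos 9: R: miss, evict Z, frames {P,R}
At position 9, page Z is evicted.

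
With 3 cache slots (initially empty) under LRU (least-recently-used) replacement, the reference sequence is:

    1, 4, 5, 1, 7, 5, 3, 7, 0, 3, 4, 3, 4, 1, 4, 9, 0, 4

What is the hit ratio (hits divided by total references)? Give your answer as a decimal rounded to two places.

1 → fault, frames (1)
4 → fault, frames (1 4)
5 → fault, frames (1 4 5)
1 → hit
7 → fault, evict 4, frames (5 1 7)
5 → hit
3 → fault, evict 1, frames (7 5 3)
7 → hit
0 → fault, evict 5, frames (3 7 0)
3 → hit
4 → fault, evict 7, frames (0 3 4)
3 → hit
4 → hit
1 → fault, evict 0, frames (3 4 1)
4 → hit
9 → fault, evict 3, frames (1 4 9)
0 → fault, evict 1, frames (4 9 0)
4 → hit
Hits: 8 of 18 references → 8/18 = 0.4444.

0.44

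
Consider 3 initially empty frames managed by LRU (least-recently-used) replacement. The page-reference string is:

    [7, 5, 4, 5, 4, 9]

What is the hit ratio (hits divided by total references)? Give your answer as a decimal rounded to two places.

0.33

7 → miss, frames {7}
5 → miss, frames {7,5}
4 → miss, frames {7,5,4}
5 → hit
4 → hit
9 → miss, evict 7, frames {5,4,9}
Hits: 2 of 6 references → 2/6 = 0.3333.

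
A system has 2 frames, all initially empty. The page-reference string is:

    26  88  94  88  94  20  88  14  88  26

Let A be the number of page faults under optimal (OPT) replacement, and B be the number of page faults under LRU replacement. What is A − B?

-1

Under OPT: F F F . . F . F . F → 6 faults.
Under LRU: F F F . . F F F . F → 7 faults.
A − B = 6 − 7 = -1.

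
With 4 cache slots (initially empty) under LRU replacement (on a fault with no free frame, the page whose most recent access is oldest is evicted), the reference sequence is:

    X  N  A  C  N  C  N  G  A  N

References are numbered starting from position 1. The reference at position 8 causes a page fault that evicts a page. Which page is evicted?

pos 1: X -> fault, frames (X)
pos 2: N -> fault, frames (X N)
pos 3: A -> fault, frames (X N A)
pos 4: C -> fault, frames (X N A C)
pos 5: N -> hit
pos 6: C -> hit
pos 7: N -> hit
pos 8: G -> fault, evict X, frames (A C N G)
At position 8, page X is evicted.

X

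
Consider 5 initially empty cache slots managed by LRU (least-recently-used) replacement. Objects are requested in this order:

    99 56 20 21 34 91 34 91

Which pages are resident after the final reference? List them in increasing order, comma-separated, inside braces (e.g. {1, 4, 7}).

99 -> fault, frames [99]
56 -> fault, frames [99, 56]
20 -> fault, frames [99, 56, 20]
21 -> fault, frames [99, 56, 20, 21]
34 -> fault, frames [99, 56, 20, 21, 34]
91 -> fault, evict 99, frames [56, 20, 21, 34, 91]
34 -> hit
91 -> hit

{20, 21, 34, 56, 91}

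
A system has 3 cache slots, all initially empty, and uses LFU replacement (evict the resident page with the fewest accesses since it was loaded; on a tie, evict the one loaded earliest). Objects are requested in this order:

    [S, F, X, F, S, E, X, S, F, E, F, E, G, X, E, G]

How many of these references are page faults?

10

S: fault, frames (S)
F: fault, frames (S F)
X: fault, frames (S F X)
F: hit
S: hit
E: fault, evict X, frames (S F E)
X: fault, evict E, frames (S F X)
S: hit
F: hit
E: fault, evict X, frames (S F E)
F: hit
E: hit
G: fault, evict E, frames (S F G)
X: fault, evict G, frames (S F X)
E: fault, evict X, frames (S F E)
G: fault, evict E, frames (S F G)
Page faults: 10.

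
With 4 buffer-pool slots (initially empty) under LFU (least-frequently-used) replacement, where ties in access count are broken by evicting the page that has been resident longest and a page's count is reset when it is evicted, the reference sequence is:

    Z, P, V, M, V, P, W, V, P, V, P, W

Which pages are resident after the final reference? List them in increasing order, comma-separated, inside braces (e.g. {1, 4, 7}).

Z -> fault, frames [Z]
P -> fault, frames [Z, P]
V -> fault, frames [Z, P, V]
M -> fault, frames [Z, P, V, M]
V -> hit
P -> hit
W -> fault, evict Z, frames [P, V, M, W]
V -> hit
P -> hit
V -> hit
P -> hit
W -> hit

{M, P, V, W}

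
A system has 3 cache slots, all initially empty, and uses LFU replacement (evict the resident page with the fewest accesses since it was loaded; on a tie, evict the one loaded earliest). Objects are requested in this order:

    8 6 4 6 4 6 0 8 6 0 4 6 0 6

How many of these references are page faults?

6

8 → miss, frames [8]
6 → miss, frames [8, 6]
4 → miss, frames [8, 6, 4]
6 → hit
4 → hit
6 → hit
0 → miss, evict 8, frames [6, 4, 0]
8 → miss, evict 0, frames [6, 4, 8]
6 → hit
0 → miss, evict 8, frames [6, 4, 0]
4 → hit
6 → hit
0 → hit
6 → hit
Page faults: 6.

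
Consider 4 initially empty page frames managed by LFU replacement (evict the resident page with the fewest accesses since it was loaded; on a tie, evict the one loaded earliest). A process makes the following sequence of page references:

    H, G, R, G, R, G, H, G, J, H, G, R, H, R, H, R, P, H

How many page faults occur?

H → fault, frames [H]
G → fault, frames [H, G]
R → fault, frames [H, G, R]
G → hit
R → hit
G → hit
H → hit
G → hit
J → fault, frames [H, G, R, J]
H → hit
G → hit
R → hit
H → hit
R → hit
H → hit
R → hit
P → fault, evict J, frames [H, G, R, P]
H → hit
Page faults: 5.

5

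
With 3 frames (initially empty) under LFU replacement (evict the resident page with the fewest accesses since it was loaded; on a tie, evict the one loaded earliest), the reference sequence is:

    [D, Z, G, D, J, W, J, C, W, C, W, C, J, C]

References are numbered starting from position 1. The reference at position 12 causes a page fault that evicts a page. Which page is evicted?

W

pos 1: D → fault, frames [D]
pos 2: Z → fault, frames [D, Z]
pos 3: G → fault, frames [D, Z, G]
pos 4: D → hit
pos 5: J → fault, evict Z, frames [D, G, J]
pos 6: W → fault, evict G, frames [D, J, W]
pos 7: J → hit
pos 8: C → fault, evict W, frames [D, J, C]
pos 9: W → fault, evict C, frames [D, J, W]
pos 10: C → fault, evict W, frames [D, J, C]
pos 11: W → fault, evict C, frames [D, J, W]
pos 12: C → fault, evict W, frames [D, J, C]
At position 12, page W is evicted.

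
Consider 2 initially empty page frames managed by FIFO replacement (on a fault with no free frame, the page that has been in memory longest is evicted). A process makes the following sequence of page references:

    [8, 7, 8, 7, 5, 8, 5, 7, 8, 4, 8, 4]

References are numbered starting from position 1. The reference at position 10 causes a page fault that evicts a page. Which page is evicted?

8

pos 1: 8: miss, frames (8)
pos 2: 7: miss, frames (8 7)
pos 3: 8: hit
pos 4: 7: hit
pos 5: 5: miss, evict 8, frames (7 5)
pos 6: 8: miss, evict 7, frames (5 8)
pos 7: 5: hit
pos 8: 7: miss, evict 5, frames (8 7)
pos 9: 8: hit
pos 10: 4: miss, evict 8, frames (7 4)
At position 10, page 8 is evicted.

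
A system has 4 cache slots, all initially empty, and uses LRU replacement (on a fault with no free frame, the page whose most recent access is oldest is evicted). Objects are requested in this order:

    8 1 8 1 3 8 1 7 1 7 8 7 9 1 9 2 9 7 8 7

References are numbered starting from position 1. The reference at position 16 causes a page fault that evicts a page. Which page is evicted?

8

pos 1: 8 -> fault, frames {8}
pos 2: 1 -> fault, frames {8,1}
pos 3: 8 -> hit
pos 4: 1 -> hit
pos 5: 3 -> fault, frames {8,1,3}
pos 6: 8 -> hit
pos 7: 1 -> hit
pos 8: 7 -> fault, frames {3,8,1,7}
pos 9: 1 -> hit
pos 10: 7 -> hit
pos 11: 8 -> hit
pos 12: 7 -> hit
pos 13: 9 -> fault, evict 3, frames {1,8,7,9}
pos 14: 1 -> hit
pos 15: 9 -> hit
pos 16: 2 -> fault, evict 8, frames {7,1,9,2}
At position 16, page 8 is evicted.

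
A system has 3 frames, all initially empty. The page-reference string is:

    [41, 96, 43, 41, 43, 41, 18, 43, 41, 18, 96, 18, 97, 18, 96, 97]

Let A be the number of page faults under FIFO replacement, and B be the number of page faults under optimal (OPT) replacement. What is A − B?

Under FIFO: F F F . . . F . F . F . F F . . → 8 faults.
Under OPT: F F F . . . F . . . F . F . . . → 6 faults.
A − B = 8 − 6 = 2.

2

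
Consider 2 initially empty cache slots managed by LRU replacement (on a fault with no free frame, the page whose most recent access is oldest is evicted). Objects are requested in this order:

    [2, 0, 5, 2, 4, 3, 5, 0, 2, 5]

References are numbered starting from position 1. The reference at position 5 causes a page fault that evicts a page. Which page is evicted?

pos 1: 2 → fault, frames {2}
pos 2: 0 → fault, frames {2,0}
pos 3: 5 → fault, evict 2, frames {0,5}
pos 4: 2 → fault, evict 0, frames {5,2}
pos 5: 4 → fault, evict 5, frames {2,4}
At position 5, page 5 is evicted.

5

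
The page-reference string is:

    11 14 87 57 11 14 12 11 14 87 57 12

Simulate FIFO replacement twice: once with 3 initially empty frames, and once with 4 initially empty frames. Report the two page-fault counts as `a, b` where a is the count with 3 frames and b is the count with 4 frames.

3 frames: F F F F F F F . . F F . → 9 faults.
4 frames: F F F F . . F F F F F F → 10 faults.
10 > 9: adding a frame increased faults — Belady's anomaly.

9, 10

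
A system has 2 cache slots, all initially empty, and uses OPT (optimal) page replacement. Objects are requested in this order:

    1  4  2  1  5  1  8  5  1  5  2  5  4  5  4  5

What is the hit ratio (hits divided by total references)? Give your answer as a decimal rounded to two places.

0.50

1 -> miss, frames {1}
4 -> miss, frames {1,4}
2 -> miss, evict 4, frames {1,2}
1 -> hit
5 -> miss, evict 2, frames {1,5}
1 -> hit
8 -> miss, evict 1, frames {5,8}
5 -> hit
1 -> miss, evict 8, frames {5,1}
5 -> hit
2 -> miss, evict 1, frames {5,2}
5 -> hit
4 -> miss, evict 2, frames {5,4}
5 -> hit
4 -> hit
5 -> hit
Hits: 8 of 16 references → 8/16 = 0.5000.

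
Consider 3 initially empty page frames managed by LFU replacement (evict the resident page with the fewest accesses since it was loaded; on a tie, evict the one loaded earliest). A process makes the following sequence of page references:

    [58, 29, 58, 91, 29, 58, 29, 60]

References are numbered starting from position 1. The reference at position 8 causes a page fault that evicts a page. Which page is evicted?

91

pos 1: 58 -> miss, frames (58)
pos 2: 29 -> miss, frames (58 29)
pos 3: 58 -> hit
pos 4: 91 -> miss, frames (58 29 91)
pos 5: 29 -> hit
pos 6: 58 -> hit
pos 7: 29 -> hit
pos 8: 60 -> miss, evict 91, frames (58 29 60)
At position 8, page 91 is evicted.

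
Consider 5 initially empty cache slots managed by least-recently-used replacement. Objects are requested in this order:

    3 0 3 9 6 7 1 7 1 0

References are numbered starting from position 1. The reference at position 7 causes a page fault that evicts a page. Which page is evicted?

pos 1: 3: miss, frames [3]
pos 2: 0: miss, frames [3, 0]
pos 3: 3: hit
pos 4: 9: miss, frames [0, 3, 9]
pos 5: 6: miss, frames [0, 3, 9, 6]
pos 6: 7: miss, frames [0, 3, 9, 6, 7]
pos 7: 1: miss, evict 0, frames [3, 9, 6, 7, 1]
At position 7, page 0 is evicted.

0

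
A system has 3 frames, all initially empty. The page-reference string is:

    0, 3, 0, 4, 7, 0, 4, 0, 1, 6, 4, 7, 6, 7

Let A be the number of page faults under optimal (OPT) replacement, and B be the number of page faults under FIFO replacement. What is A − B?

-3

Under OPT: F F . F F . . . F F . . . . → 6 faults.
Under FIFO: F F . F F F . . F F F F . . → 9 faults.
A − B = 6 − 9 = -3.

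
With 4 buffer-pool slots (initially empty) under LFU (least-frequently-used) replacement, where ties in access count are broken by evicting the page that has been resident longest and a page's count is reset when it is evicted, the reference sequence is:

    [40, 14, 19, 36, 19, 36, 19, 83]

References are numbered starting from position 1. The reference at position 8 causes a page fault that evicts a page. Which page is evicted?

pos 1: 40 → miss, frames [40]
pos 2: 14 → miss, frames [40, 14]
pos 3: 19 → miss, frames [40, 14, 19]
pos 4: 36 → miss, frames [40, 14, 19, 36]
pos 5: 19 → hit
pos 6: 36 → hit
pos 7: 19 → hit
pos 8: 83 → miss, evict 40, frames [14, 19, 36, 83]
At position 8, page 40 is evicted.

40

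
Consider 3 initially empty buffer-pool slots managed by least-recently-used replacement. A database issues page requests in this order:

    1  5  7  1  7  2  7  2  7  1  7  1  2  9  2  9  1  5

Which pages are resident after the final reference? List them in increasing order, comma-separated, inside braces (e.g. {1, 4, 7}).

1 → fault, frames [1]
5 → fault, frames [1, 5]
7 → fault, frames [1, 5, 7]
1 → hit
7 → hit
2 → fault, evict 5, frames [1, 7, 2]
7 → hit
2 → hit
7 → hit
1 → hit
7 → hit
1 → hit
2 → hit
9 → fault, evict 7, frames [1, 2, 9]
2 → hit
9 → hit
1 → hit
5 → fault, evict 2, frames [9, 1, 5]

{1, 5, 9}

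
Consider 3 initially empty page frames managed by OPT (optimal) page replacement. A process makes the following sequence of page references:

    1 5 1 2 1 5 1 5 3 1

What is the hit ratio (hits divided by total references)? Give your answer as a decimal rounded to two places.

0.60

1 -> miss, frames (1)
5 -> miss, frames (1 5)
1 -> hit
2 -> miss, frames (1 5 2)
1 -> hit
5 -> hit
1 -> hit
5 -> hit
3 -> miss, evict 2, frames (1 5 3)
1 -> hit
Hits: 6 of 10 references → 6/10 = 0.6000.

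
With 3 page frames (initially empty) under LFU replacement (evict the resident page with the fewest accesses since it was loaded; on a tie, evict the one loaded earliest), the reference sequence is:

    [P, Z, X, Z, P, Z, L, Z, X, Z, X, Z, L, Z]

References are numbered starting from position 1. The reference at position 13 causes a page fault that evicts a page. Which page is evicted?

pos 1: P -> miss, frames {P}
pos 2: Z -> miss, frames {P,Z}
pos 3: X -> miss, frames {P,Z,X}
pos 4: Z -> hit
pos 5: P -> hit
pos 6: Z -> hit
pos 7: L -> miss, evict X, frames {P,Z,L}
pos 8: Z -> hit
pos 9: X -> miss, evict L, frames {P,Z,X}
pos 10: Z -> hit
pos 11: X -> hit
pos 12: Z -> hit
pos 13: L -> miss, evict P, frames {Z,X,L}
At position 13, page P is evicted.

P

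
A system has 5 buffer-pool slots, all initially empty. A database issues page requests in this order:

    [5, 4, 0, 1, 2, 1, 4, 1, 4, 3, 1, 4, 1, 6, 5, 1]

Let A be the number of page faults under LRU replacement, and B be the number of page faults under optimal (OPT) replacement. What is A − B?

1

Under LRU: F F F F F . . . . F . . . F F . → 8 faults.
Under OPT: F F F F F . . . . F . . . F . . → 7 faults.
A − B = 8 − 7 = 1.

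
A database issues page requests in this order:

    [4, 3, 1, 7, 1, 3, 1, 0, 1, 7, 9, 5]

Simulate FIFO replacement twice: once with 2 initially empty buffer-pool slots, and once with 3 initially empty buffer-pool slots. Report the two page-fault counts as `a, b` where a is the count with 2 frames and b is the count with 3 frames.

2 frames: F F F F . F F F . F F F → 10 faults.
3 frames: F F F F . . . F . . F F → 7 faults.
7 < 10: adding a frame reduced faults, as is typical.

10, 7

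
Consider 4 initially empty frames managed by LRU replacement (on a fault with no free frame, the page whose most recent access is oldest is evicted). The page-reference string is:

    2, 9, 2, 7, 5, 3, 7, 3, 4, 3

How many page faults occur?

2 -> miss, frames (2)
9 -> miss, frames (2 9)
2 -> hit
7 -> miss, frames (9 2 7)
5 -> miss, frames (9 2 7 5)
3 -> miss, evict 9, frames (2 7 5 3)
7 -> hit
3 -> hit
4 -> miss, evict 2, frames (5 7 3 4)
3 -> hit
Page faults: 6.

6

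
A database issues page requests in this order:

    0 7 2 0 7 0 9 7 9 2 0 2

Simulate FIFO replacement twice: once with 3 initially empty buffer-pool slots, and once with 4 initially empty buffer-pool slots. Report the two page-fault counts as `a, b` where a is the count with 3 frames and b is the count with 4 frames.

5, 4

3 frames: F F F . . . F . . . F . → 5 faults.
4 frames: F F F . . . F . . . . . → 4 faults.
4 < 5: adding a frame reduced faults, as is typical.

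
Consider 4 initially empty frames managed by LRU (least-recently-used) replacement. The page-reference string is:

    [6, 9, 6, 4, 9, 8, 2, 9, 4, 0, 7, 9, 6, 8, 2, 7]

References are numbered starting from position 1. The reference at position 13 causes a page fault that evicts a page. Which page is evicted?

4

pos 1: 6 -> miss, frames (6)
pos 2: 9 -> miss, frames (6 9)
pos 3: 6 -> hit
pos 4: 4 -> miss, frames (9 6 4)
pos 5: 9 -> hit
pos 6: 8 -> miss, frames (6 4 9 8)
pos 7: 2 -> miss, evict 6, frames (4 9 8 2)
pos 8: 9 -> hit
pos 9: 4 -> hit
pos 10: 0 -> miss, evict 8, frames (2 9 4 0)
pos 11: 7 -> miss, evict 2, frames (9 4 0 7)
pos 12: 9 -> hit
pos 13: 6 -> miss, evict 4, frames (0 7 9 6)
At position 13, page 4 is evicted.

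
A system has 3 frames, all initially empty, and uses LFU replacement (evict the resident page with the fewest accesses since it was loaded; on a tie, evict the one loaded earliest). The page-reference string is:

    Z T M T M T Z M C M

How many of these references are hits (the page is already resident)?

Z → miss, frames [Z]
T → miss, frames [Z, T]
M → miss, frames [Z, T, M]
T → hit
M → hit
T → hit
Z → hit
M → hit
C → miss, evict Z, frames [T, M, C]
M → hit
Hits: 6.

6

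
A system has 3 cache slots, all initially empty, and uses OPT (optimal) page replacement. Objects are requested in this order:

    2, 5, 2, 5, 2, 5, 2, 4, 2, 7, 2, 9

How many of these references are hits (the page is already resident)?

7

2: miss, frames {2}
5: miss, frames {2,5}
2: hit
5: hit
2: hit
5: hit
2: hit
4: miss, frames {2,5,4}
2: hit
7: miss, evict 4, frames {2,5,7}
2: hit
9: miss, evict 7, frames {2,5,9}
Hits: 7.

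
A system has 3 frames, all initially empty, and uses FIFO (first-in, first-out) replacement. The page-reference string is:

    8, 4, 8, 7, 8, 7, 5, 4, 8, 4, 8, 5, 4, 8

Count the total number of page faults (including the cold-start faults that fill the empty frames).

6

8 -> fault, frames {8}
4 -> fault, frames {8,4}
8 -> hit
7 -> fault, frames {8,4,7}
8 -> hit
7 -> hit
5 -> fault, evict 8, frames {4,7,5}
4 -> hit
8 -> fault, evict 4, frames {7,5,8}
4 -> fault, evict 7, frames {5,8,4}
8 -> hit
5 -> hit
4 -> hit
8 -> hit
Page faults: 6.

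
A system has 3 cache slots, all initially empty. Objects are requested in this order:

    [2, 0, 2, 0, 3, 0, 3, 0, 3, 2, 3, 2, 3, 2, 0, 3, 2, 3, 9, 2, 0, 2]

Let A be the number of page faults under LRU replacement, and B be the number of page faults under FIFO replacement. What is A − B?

Under LRU: F F . . F . . . . . . . . . . . . . F . F . → 5 faults.
Under FIFO: F F . . F . . . . . . . . . . . . . F F F . → 6 faults.
A − B = 5 − 6 = -1.

-1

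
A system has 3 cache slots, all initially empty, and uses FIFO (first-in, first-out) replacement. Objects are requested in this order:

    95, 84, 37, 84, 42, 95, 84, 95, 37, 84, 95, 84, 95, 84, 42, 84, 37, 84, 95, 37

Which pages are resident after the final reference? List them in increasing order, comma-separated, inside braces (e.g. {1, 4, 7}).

95: miss, frames [95]
84: miss, frames [95, 84]
37: miss, frames [95, 84, 37]
84: hit
42: miss, evict 95, frames [84, 37, 42]
95: miss, evict 84, frames [37, 42, 95]
84: miss, evict 37, frames [42, 95, 84]
95: hit
37: miss, evict 42, frames [95, 84, 37]
84: hit
95: hit
84: hit
95: hit
84: hit
42: miss, evict 95, frames [84, 37, 42]
84: hit
37: hit
84: hit
95: miss, evict 84, frames [37, 42, 95]
37: hit

{37, 42, 95}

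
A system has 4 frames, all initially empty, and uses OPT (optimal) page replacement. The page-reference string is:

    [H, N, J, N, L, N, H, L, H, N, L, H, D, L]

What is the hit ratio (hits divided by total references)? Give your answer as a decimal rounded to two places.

0.64

H → miss, frames [H]
N → miss, frames [H, N]
J → miss, frames [H, N, J]
N → hit
L → miss, frames [H, N, J, L]
N → hit
H → hit
L → hit
H → hit
N → hit
L → hit
H → hit
D → miss, evict J, frames [H, N, L, D]
L → hit
Hits: 9 of 14 references → 9/14 = 0.6429.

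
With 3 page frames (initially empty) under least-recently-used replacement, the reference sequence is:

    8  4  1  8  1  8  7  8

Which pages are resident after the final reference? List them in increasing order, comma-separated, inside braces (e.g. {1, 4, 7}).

{1, 7, 8}

8: miss, frames [8]
4: miss, frames [8, 4]
1: miss, frames [8, 4, 1]
8: hit
1: hit
8: hit
7: miss, evict 4, frames [1, 8, 7]
8: hit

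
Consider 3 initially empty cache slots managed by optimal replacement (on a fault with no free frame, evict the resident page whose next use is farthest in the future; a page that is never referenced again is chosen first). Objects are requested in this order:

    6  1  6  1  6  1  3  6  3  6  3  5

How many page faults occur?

4

6: miss, frames [6]
1: miss, frames [6, 1]
6: hit
1: hit
6: hit
1: hit
3: miss, frames [6, 1, 3]
6: hit
3: hit
6: hit
3: hit
5: miss, evict 3, frames [6, 1, 5]
Page faults: 4.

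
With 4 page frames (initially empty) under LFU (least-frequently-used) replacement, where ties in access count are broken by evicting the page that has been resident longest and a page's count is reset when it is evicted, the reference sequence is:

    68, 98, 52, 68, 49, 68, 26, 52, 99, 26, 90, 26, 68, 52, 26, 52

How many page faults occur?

7

68: fault, frames [68]
98: fault, frames [68, 98]
52: fault, frames [68, 98, 52]
68: hit
49: fault, frames [68, 98, 52, 49]
68: hit
26: fault, evict 98, frames [68, 52, 49, 26]
52: hit
99: fault, evict 49, frames [68, 52, 26, 99]
26: hit
90: fault, evict 99, frames [68, 52, 26, 90]
26: hit
68: hit
52: hit
26: hit
52: hit
Page faults: 7.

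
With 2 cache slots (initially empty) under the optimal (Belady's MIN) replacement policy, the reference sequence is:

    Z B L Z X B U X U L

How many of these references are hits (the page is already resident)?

Z → miss, frames [Z]
B → miss, frames [Z, B]
L → miss, evict B, frames [Z, L]
Z → hit
X → miss, evict Z, frames [L, X]
B → miss, evict L, frames [X, B]
U → miss, evict B, frames [X, U]
X → hit
U → hit
L → miss, evict U, frames [X, L]
Hits: 3.

3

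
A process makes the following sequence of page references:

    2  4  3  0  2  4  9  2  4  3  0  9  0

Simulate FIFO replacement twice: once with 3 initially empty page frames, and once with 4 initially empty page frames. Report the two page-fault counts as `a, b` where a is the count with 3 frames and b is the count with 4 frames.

9, 10

3 frames: F F F F F F F . . F F . . → 9 faults.
4 frames: F F F F . . F F F F F F . → 10 faults.
10 > 9: adding a frame increased faults — Belady's anomaly.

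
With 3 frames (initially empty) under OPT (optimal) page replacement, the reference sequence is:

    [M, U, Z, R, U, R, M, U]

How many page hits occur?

M → fault, frames (M)
U → fault, frames (M U)
Z → fault, frames (M U Z)
R → fault, evict Z, frames (M U R)
U → hit
R → hit
M → hit
U → hit
Hits: 4.

4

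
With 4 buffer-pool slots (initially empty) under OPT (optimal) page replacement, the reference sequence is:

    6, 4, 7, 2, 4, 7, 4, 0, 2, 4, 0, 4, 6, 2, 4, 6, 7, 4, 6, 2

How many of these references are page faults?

6

6 -> miss, frames {6}
4 -> miss, frames {6,4}
7 -> miss, frames {6,4,7}
2 -> miss, frames {6,4,7,2}
4 -> hit
7 -> hit
4 -> hit
0 -> miss, evict 7, frames {6,4,2,0}
2 -> hit
4 -> hit
0 -> hit
4 -> hit
6 -> hit
2 -> hit
4 -> hit
6 -> hit
7 -> miss, evict 0, frames {6,4,2,7}
4 -> hit
6 -> hit
2 -> hit
Page faults: 6.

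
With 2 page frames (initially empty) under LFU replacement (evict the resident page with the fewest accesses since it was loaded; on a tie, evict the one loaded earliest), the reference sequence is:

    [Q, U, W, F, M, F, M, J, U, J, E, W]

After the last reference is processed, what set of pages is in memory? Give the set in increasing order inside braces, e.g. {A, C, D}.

{M, W}

Q → miss, frames (Q)
U → miss, frames (Q U)
W → miss, evict Q, frames (U W)
F → miss, evict U, frames (W F)
M → miss, evict W, frames (F M)
F → hit
M → hit
J → miss, evict F, frames (M J)
U → miss, evict J, frames (M U)
J → miss, evict U, frames (M J)
E → miss, evict J, frames (M E)
W → miss, evict E, frames (M W)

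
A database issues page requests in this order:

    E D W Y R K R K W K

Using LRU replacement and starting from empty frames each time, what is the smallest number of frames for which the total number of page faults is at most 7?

f=1: 10 faults
f=2: 7 faults
f=3: 7 faults
f=4: 6 faults
f=5: 6 faults
f=6: 6 faults
Smallest f with faults ≤ 7 is 2.

2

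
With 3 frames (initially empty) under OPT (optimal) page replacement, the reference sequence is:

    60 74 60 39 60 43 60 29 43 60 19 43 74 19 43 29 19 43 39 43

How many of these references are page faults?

9

60 -> fault, frames (60)
74 -> fault, frames (60 74)
60 -> hit
39 -> fault, frames (60 74 39)
60 -> hit
43 -> fault, evict 39, frames (60 74 43)
60 -> hit
29 -> fault, evict 74, frames (60 43 29)
43 -> hit
60 -> hit
19 -> fault, evict 60, frames (43 29 19)
43 -> hit
74 -> fault, evict 29, frames (43 19 74)
19 -> hit
43 -> hit
29 -> fault, evict 74, frames (43 19 29)
19 -> hit
43 -> hit
39 -> fault, evict 29, frames (43 19 39)
43 -> hit
Page faults: 9.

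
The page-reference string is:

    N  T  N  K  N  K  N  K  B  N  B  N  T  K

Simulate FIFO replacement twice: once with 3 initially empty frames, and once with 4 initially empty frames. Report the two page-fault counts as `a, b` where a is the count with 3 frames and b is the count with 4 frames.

7, 4

3 frames: F F . F . . . . F F . . F F → 7 faults.
4 frames: F F . F . . . . F . . . . . → 4 faults.
4 < 7: adding a frame reduced faults, as is typical.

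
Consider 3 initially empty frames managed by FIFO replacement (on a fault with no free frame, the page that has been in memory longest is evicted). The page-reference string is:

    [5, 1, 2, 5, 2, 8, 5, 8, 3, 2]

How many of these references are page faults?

5: fault, frames {5}
1: fault, frames {5,1}
2: fault, frames {5,1,2}
5: hit
2: hit
8: fault, evict 5, frames {1,2,8}
5: fault, evict 1, frames {2,8,5}
8: hit
3: fault, evict 2, frames {8,5,3}
2: fault, evict 8, frames {5,3,2}
Page faults: 7.

7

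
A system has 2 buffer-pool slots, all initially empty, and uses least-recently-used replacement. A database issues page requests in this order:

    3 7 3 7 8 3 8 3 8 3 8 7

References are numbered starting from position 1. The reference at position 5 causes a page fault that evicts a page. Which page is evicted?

pos 1: 3 -> fault, frames (3)
pos 2: 7 -> fault, frames (3 7)
pos 3: 3 -> hit
pos 4: 7 -> hit
pos 5: 8 -> fault, evict 3, frames (7 8)
At position 5, page 3 is evicted.

3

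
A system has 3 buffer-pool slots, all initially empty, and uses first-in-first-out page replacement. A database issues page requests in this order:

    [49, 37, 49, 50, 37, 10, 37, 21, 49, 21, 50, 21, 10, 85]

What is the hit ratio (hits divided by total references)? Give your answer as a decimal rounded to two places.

0.36

49: miss, frames [49]
37: miss, frames [49, 37]
49: hit
50: miss, frames [49, 37, 50]
37: hit
10: miss, evict 49, frames [37, 50, 10]
37: hit
21: miss, evict 37, frames [50, 10, 21]
49: miss, evict 50, frames [10, 21, 49]
21: hit
50: miss, evict 10, frames [21, 49, 50]
21: hit
10: miss, evict 21, frames [49, 50, 10]
85: miss, evict 49, frames [50, 10, 85]
Hits: 5 of 14 references → 5/14 = 0.3571.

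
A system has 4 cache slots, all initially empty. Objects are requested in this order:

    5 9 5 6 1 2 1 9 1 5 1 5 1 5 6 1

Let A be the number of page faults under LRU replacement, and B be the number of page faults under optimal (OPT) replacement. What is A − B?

2

Under LRU: F F . F F F . F . F . . . . F . → 8 faults.
Under OPT: F F . F F F . . . . . . . . F . → 6 faults.
A − B = 8 − 6 = 2.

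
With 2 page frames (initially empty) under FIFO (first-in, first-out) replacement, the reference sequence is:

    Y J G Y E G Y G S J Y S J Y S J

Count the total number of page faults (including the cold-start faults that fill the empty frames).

Y -> miss, frames {Y}
J -> miss, frames {Y,J}
G -> miss, evict Y, frames {J,G}
Y -> miss, evict J, frames {G,Y}
E -> miss, evict G, frames {Y,E}
G -> miss, evict Y, frames {E,G}
Y -> miss, evict E, frames {G,Y}
G -> hit
S -> miss, evict G, frames {Y,S}
J -> miss, evict Y, frames {S,J}
Y -> miss, evict S, frames {J,Y}
S -> miss, evict J, frames {Y,S}
J -> miss, evict Y, frames {S,J}
Y -> miss, evict S, frames {J,Y}
S -> miss, evict J, frames {Y,S}
J -> miss, evict Y, frames {S,J}
Page faults: 15.

15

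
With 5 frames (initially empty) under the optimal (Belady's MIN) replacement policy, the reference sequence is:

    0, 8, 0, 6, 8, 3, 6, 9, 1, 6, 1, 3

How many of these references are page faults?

0: fault, frames (0)
8: fault, frames (0 8)
0: hit
6: fault, frames (0 8 6)
8: hit
3: fault, frames (0 8 6 3)
6: hit
9: fault, frames (0 8 6 3 9)
1: fault, evict 9, frames (0 8 6 3 1)
6: hit
1: hit
3: hit
Page faults: 6.

6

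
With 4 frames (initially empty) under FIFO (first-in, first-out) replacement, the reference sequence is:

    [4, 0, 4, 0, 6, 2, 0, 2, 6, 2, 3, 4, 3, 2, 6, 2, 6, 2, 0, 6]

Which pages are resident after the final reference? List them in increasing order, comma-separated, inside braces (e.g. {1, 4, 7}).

4: fault, frames (4)
0: fault, frames (4 0)
4: hit
0: hit
6: fault, frames (4 0 6)
2: fault, frames (4 0 6 2)
0: hit
2: hit
6: hit
2: hit
3: fault, evict 4, frames (0 6 2 3)
4: fault, evict 0, frames (6 2 3 4)
3: hit
2: hit
6: hit
2: hit
6: hit
2: hit
0: fault, evict 6, frames (2 3 4 0)
6: fault, evict 2, frames (3 4 0 6)

{0, 3, 4, 6}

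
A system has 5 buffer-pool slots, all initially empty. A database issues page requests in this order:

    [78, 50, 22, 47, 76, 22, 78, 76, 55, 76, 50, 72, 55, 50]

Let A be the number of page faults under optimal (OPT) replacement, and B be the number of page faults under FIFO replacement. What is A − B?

-1

Under OPT: F F F F F . . . F . . F . . → 7 faults.
Under FIFO: F F F F F . . . F . . F . F → 8 faults.
A − B = 7 − 8 = -1.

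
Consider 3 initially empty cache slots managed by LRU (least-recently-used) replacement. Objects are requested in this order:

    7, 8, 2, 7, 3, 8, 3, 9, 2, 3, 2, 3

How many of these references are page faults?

7

7 -> miss, frames [7]
8 -> miss, frames [7, 8]
2 -> miss, frames [7, 8, 2]
7 -> hit
3 -> miss, evict 8, frames [2, 7, 3]
8 -> miss, evict 2, frames [7, 3, 8]
3 -> hit
9 -> miss, evict 7, frames [8, 3, 9]
2 -> miss, evict 8, frames [3, 9, 2]
3 -> hit
2 -> hit
3 -> hit
Page faults: 7.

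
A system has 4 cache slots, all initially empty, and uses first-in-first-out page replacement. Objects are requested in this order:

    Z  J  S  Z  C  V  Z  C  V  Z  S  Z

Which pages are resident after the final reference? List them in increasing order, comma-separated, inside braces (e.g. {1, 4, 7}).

{C, S, V, Z}

Z -> miss, frames {Z}
J -> miss, frames {Z,J}
S -> miss, frames {Z,J,S}
Z -> hit
C -> miss, frames {Z,J,S,C}
V -> miss, evict Z, frames {J,S,C,V}
Z -> miss, evict J, frames {S,C,V,Z}
C -> hit
V -> hit
Z -> hit
S -> hit
Z -> hit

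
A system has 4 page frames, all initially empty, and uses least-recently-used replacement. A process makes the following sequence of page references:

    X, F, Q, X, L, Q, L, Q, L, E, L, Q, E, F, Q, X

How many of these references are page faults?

X -> miss, frames (X)
F -> miss, frames (X F)
Q -> miss, frames (X F Q)
X -> hit
L -> miss, frames (F Q X L)
Q -> hit
L -> hit
Q -> hit
L -> hit
E -> miss, evict F, frames (X Q L E)
L -> hit
Q -> hit
E -> hit
F -> miss, evict X, frames (L Q E F)
Q -> hit
X -> miss, evict L, frames (E F Q X)
Page faults: 7.

7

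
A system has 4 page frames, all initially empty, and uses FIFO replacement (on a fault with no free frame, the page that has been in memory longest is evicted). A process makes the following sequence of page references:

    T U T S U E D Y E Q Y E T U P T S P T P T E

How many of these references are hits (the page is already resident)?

T → miss, frames (T)
U → miss, frames (T U)
T → hit
S → miss, frames (T U S)
U → hit
E → miss, frames (T U S E)
D → miss, evict T, frames (U S E D)
Y → miss, evict U, frames (S E D Y)
E → hit
Q → miss, evict S, frames (E D Y Q)
Y → hit
E → hit
T → miss, evict E, frames (D Y Q T)
U → miss, evict D, frames (Y Q T U)
P → miss, evict Y, frames (Q T U P)
T → hit
S → miss, evict Q, frames (T U P S)
P → hit
T → hit
P → hit
T → hit
E → miss, evict T, frames (U P S E)
Hits: 10.

10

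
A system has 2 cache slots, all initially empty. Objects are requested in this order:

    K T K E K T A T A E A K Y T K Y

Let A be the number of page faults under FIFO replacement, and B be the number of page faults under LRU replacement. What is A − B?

1

Under FIFO: F F . F F F F . . F . F F F F F → 12 faults.
Under LRU: F F . F . F F . . F . F F F F F → 11 faults.
A − B = 12 − 11 = 1.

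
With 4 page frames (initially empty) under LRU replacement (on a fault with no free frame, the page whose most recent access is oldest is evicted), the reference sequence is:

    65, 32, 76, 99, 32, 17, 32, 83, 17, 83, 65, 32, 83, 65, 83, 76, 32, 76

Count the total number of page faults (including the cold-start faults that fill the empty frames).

65: fault, frames {65}
32: fault, frames {65,32}
76: fault, frames {65,32,76}
99: fault, frames {65,32,76,99}
32: hit
17: fault, evict 65, frames {76,99,32,17}
32: hit
83: fault, evict 76, frames {99,17,32,83}
17: hit
83: hit
65: fault, evict 99, frames {32,17,83,65}
32: hit
83: hit
65: hit
83: hit
76: fault, evict 17, frames {32,65,83,76}
32: hit
76: hit
Page faults: 8.

8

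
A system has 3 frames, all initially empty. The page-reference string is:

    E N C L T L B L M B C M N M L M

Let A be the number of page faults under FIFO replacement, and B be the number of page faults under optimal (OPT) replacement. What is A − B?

Under FIFO: F F F F F . F . F . F . F . F F → 11 faults.
Under OPT: F F F F F . F . F . . . F . F . → 9 faults.
A − B = 11 − 9 = 2.

2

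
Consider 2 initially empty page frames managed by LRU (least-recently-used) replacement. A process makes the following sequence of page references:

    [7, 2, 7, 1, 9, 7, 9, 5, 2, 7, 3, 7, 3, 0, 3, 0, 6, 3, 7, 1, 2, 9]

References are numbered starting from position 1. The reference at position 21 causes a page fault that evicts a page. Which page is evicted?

7

pos 1: 7 -> fault, frames {7}
pos 2: 2 -> fault, frames {7,2}
pos 3: 7 -> hit
pos 4: 1 -> fault, evict 2, frames {7,1}
pos 5: 9 -> fault, evict 7, frames {1,9}
pos 6: 7 -> fault, evict 1, frames {9,7}
pos 7: 9 -> hit
pos 8: 5 -> fault, evict 7, frames {9,5}
pos 9: 2 -> fault, evict 9, frames {5,2}
pos 10: 7 -> fault, evict 5, frames {2,7}
pos 11: 3 -> fault, evict 2, frames {7,3}
pos 12: 7 -> hit
pos 13: 3 -> hit
pos 14: 0 -> fault, evict 7, frames {3,0}
pos 15: 3 -> hit
pos 16: 0 -> hit
pos 17: 6 -> fault, evict 3, frames {0,6}
pos 18: 3 -> fault, evict 0, frames {6,3}
pos 19: 7 -> fault, evict 6, frames {3,7}
pos 20: 1 -> fault, evict 3, frames {7,1}
pos 21: 2 -> fault, evict 7, frames {1,2}
At position 21, page 7 is evicted.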